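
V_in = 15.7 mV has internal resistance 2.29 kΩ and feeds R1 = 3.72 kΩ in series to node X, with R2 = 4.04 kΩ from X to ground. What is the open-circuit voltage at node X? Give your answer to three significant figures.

V_th ≈ 6.31 mV

R1' = 2.29 + 3.72 = 6.010 kΩ (source resistance + R1).
With X open, the divider is unloaded: V_th = 15.7 × 4.04/10.05 = 6.311 mV.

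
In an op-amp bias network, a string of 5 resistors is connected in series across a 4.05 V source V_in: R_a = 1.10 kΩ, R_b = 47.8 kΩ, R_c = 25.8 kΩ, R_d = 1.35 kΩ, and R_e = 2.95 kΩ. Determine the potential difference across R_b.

V ≈ 2.45 V

Series total: ΣR = 1.10 + 47.8 + 25.8 + 1.35 + 2.95 = 79.00 kΩ.
V = V_in · R/ΣR = 4.05 × 0.6051 = 2.451 V.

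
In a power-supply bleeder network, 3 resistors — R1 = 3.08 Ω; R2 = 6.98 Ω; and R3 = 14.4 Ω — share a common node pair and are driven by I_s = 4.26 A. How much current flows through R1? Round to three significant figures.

I ≈ 2.57 A

Total conductance ΣG = 1/3.08 + 1/6.98 + 1/14.4 = 0.5374 (units of 1/Ω).
R1 takes the fraction G_k/ΣG = 0.3247/0.5374 = 0.6042, so I = 4.26 × 0.6042 = 2.574 A.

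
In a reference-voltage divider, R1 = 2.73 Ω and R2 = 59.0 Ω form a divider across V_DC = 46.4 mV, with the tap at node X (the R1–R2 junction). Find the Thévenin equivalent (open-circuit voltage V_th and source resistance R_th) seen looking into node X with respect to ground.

V_th ≈ 44.3 mV, R_th ≈ 2.61 Ω

Open-circuit (no load on X): V_th = V_DC · R2/(R1 + R2) = 46.4 × 59.0/(2.730 + 59.0) = 44.35 mV.
Zeroing V_DC shorts the top of R1 to ground, so R_th = R1 ‖ R2 = 2.609 Ω.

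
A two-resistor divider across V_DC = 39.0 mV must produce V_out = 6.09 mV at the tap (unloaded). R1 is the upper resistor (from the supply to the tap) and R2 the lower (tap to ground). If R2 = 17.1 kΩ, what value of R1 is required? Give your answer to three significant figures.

R1 ≈ 92.4 kΩ

Required fraction k = V_out/V_DC = 0.1562.
Rearranging, R1 = R2·(1−k)/k = 17.1 × 5.404 = 92.41 kΩ.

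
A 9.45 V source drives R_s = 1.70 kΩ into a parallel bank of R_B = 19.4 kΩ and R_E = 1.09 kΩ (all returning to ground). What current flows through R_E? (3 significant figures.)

Combine the parallel branches: R_p = (1/19.4 + 1/1.09)⁻¹ = 1.032 kΩ.
V_A by voltage divider: V_A = 9.45 × 1.032/(1.70 + 1.032) = 3.570 V.
Branch current I = V_A/R_E = 3.570/1.09 = 3.275 mA.
(Check via current divider: I_total = 3.459 mA; share G_k/ΣG = 0.9468 → same result.)

I ≈ 3.27 mA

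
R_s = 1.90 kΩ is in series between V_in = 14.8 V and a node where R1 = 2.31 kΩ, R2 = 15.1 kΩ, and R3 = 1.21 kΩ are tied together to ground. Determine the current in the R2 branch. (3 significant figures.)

I ≈ 0.279 mA

Combine the parallel branches: R_p = (1/2.31 + 1/15.1 + 1/1.21)⁻¹ = 0.7544 kΩ.
V_A by voltage divider: V_A = 14.8 × 0.7544/(1.90 + 0.7544) = 4.206 V.
I(R2) = V_A / R2 = 4.206/15.1 = 0.2786 mA.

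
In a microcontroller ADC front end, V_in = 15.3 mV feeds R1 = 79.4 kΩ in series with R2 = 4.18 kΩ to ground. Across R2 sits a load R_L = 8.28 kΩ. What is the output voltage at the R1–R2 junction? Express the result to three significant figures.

V_out ≈ 0.517 mV

First combine the lower leg with the load: R2 ‖ R_L = 2.778 kΩ.
Now apply the divider: V_out = 15.3 × 0.03380 = 0.5172 mV.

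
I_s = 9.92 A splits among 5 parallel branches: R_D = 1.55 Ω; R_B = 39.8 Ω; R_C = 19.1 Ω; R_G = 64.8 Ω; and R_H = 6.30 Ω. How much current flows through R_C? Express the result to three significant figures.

ΣG = 1/1.55 + 1/39.8 + 1/19.1 + 1/64.8 + 1/6.30 = 0.8968.
Current divider: I(R_C) = I_s · G_k/ΣG = 9.92 × (0.05236/0.8968) = 9.92 × 0.05838 = 0.5791 A.

I ≈ 0.579 A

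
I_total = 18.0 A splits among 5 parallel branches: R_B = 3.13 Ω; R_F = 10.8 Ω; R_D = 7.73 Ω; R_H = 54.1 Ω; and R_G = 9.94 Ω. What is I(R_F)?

I ≈ 2.52 A

Conductances: ΣG = 1/3.13 + 1/10.8 + 1/7.73 + 1/54.1 + 1/9.94 = 0.6605 (1/Ω).
R_F takes the fraction G_k/ΣG = 0.09259/0.6605 = 0.1402, so I = 18.0 × 0.1402 = 2.523 A.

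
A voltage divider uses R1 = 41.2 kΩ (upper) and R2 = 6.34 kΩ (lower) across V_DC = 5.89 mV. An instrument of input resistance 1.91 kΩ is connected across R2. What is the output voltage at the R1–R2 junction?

R2 ‖ R_L = (6.34 × 1.91)/(6.34 + 1.91) = 1.468 kΩ.
Then V_out = V_DC · R2'/(R1 + R2') = 5.89 × 1.468/42.67 = 0.2026 mV.

V_out ≈ 0.203 mV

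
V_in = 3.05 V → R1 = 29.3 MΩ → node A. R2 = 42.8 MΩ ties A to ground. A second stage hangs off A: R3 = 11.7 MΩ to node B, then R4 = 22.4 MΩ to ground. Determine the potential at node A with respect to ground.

The second stage (R3 + R4 = 34.10 MΩ) loads node A in parallel with R2.
Effective lower resistance at A: R2 ‖ 34.10 = 18.98 MΩ.
First divider: V_A = V_in · 18.98/(29.3 + 18.98) = 1.199 V.

V_A ≈ 1.20 V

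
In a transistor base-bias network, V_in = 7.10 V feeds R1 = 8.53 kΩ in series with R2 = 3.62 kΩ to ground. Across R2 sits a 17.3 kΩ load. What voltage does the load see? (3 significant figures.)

V_out ≈ 1.84 V

First combine the lower leg with the load: R2 ‖ R_L = 2.994 kΩ.
Then V_out = V_in · R2'/(R1 + R2') = 7.10 × 2.994/11.52 = 1.844 V.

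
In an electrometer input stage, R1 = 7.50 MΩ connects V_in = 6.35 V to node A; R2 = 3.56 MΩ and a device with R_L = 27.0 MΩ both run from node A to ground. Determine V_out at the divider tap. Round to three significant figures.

R2 ‖ R_L = (3.56 × 27.0)/(3.56 + 27.0) = 3.145 MΩ.
Voltage divider with the loaded lower leg: V_out = 6.35 × 3.145/(7.50 + 3.145) = 6.35 × 0.2955 = 1.876 V.

V_out ≈ 1.88 V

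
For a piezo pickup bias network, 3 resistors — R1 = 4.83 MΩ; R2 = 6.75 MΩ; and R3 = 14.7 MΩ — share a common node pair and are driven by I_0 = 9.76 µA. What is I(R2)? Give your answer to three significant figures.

I ≈ 3.42 µA

Total conductance ΣG = 1/4.83 + 1/6.75 + 1/14.7 = 0.4232 (units of 1/MΩ).
By the current-divider rule, I = I_0 · G_k/ΣG = 9.76 × 0.3501 = 3.417 µA.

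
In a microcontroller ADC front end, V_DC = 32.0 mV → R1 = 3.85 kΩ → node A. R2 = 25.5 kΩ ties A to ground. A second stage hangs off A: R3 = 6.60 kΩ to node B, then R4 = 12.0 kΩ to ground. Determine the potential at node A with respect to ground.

V_A ≈ 23.6 mV

Looking into the second stage from A: R3 + R4 = 18.60 kΩ appears in parallel with R2.
Effective lower resistance at A: R2 ‖ 18.60 = 10.76 kΩ.
First divider: V_A = V_DC · 10.76/(3.85 + 10.76) = 23.56 mV.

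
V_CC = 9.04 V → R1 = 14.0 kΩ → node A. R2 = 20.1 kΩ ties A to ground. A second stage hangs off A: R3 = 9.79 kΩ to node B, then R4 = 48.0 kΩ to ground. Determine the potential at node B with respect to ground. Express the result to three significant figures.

V_B ≈ 3.87 V

Node A sees R2 in parallel with the series input of stage 2, R3 + R4 = 57.79 kΩ.
Effective lower resistance at A: R2 ‖ 57.79 = 14.91 kΩ.
V_A = 9.04 × 14.91/(14.0 + 14.91) = 4.663 V.
Stage 2 is unloaded, so V_B = V_A · R4/(R3+R4) = 4.663 × 48.0/57.79 = 3.873 V.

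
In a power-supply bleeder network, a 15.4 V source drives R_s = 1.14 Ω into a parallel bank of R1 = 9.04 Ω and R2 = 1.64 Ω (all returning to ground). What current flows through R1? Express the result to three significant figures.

I ≈ 0.935 A

Parallel bank: R_p = 1/(1/9.04 + 1/1.64) = 1.388 Ω.
V_A by voltage divider: V_A = 15.4 × 1.388/(1.14 + 1.388) = 8.456 V.
I(R1) = V_A / R1 = 8.456/9.04 = 0.9354 A.
(Check via current divider: I_total = 6.091 A; share G_k/ΣG = 0.1536 → same result.)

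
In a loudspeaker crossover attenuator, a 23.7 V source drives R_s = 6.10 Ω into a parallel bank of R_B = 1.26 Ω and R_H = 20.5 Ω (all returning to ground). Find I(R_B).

Parallel bank: R_p = 1/(1/1.26 + 1/20.5) = 1.187 Ω.
V_A by voltage divider: V_A = 23.7 × 1.187/(6.10 + 1.187) = 3.861 V.
Branch current I = V_A/R_B = 3.861/1.26 = 3.064 A.
(Check via current divider: I_total = 3.252 A; share G_k/ΣG = 0.9421 → same result.)

I ≈ 3.06 A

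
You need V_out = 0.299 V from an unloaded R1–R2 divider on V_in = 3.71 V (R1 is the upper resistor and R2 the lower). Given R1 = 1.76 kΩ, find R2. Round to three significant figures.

R2 ≈ 0.154 kΩ

Required fraction k = V_out/V_in = 0.08059.
Rearranging, R2 = R1·k/(1−k) = 1.76 × 0.08766 = 0.1543 kΩ.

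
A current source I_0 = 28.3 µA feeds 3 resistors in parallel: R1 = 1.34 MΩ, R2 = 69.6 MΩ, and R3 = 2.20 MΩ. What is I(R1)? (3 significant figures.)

I ≈ 17.4 µA

ΣG = 1/1.34 + 1/69.6 + 1/2.20 = 1.215.
By the current-divider rule, I = I_0 · G_k/ΣG = 28.3 × 0.6141 = 17.38 µA.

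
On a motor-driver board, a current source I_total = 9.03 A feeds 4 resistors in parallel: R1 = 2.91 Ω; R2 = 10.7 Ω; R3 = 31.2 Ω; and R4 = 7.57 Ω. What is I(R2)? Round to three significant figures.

Total conductance ΣG = 1/2.91 + 1/10.7 + 1/31.2 + 1/7.57 = 0.6013 (units of 1/Ω).
Current divider: I(R2) = I_total · G_k/ΣG = 9.03 × (0.09346/0.6013) = 9.03 × 0.1554 = 1.404 A.

I ≈ 1.40 A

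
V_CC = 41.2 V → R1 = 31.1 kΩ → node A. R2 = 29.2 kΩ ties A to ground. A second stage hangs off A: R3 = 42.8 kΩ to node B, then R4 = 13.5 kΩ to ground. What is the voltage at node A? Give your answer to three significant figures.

The second stage (R3 + R4 = 56.30 kΩ) loads node A in parallel with R2.
R2 ‖ (R3+R4) = 19.23 kΩ.
First divider: V_A = V_CC · 19.23/(31.1 + 19.23) = 15.74 V.

V_A ≈ 15.7 V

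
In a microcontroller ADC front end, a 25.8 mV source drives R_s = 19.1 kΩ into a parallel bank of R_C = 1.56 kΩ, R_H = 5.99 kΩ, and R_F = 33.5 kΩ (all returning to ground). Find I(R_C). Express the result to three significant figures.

Combine the parallel branches: R_p = (1/1.56 + 1/5.99 + 1/33.5)⁻¹ = 1.194 kΩ.
Node voltage V_A = V_s · R_p/(R_s + R_p) = 25.8 × 0.05882 = 1.517 mV.
I(R_C) = V_A / R_C = 1.517/1.56 = 0.9727 µA.

I ≈ 0.973 µA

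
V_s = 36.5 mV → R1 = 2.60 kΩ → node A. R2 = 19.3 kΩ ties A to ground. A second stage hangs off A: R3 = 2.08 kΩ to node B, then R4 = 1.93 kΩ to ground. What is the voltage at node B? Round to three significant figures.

V_B ≈ 9.85 mV

Node A sees R2 in parallel with the series input of stage 2, R3 + R4 = 4.010 kΩ.
Effective lower resistance at A: R2 ‖ 4.010 = 3.320 kΩ.
So V_A = 36.5 × 0.5608 = 20.47 mV.
Stage 2 is unloaded, so V_B = V_A · R4/(R3+R4) = 20.47 × 1.93/4.010 = 9.852 mV.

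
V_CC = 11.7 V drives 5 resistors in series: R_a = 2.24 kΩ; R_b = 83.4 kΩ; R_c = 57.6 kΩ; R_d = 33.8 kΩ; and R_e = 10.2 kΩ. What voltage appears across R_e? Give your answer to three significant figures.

V ≈ 0.637 V

Series total: ΣR = 2.24 + 83.4 + 57.6 + 33.8 + 10.2 = 187.2 kΩ.
V = V_CC · R/ΣR = 11.7 × 0.05448 = 0.6374 V.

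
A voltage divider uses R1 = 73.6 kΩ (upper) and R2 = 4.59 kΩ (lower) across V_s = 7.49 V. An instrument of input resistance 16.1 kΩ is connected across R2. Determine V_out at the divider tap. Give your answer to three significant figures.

R2 ‖ R_L = (4.59 × 16.1)/(4.59 + 16.1) = 3.572 kΩ.
Now apply the divider: V_out = 7.49 × 0.04628 = 0.3467 V.
(Unloaded it would be 0.440 V; the load pulls it down.)

V_out ≈ 0.347 V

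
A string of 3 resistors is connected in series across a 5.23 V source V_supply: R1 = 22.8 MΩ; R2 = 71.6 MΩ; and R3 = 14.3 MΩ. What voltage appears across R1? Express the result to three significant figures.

ΣR = 22.8 + 71.6 + 14.3 = 108.7 MΩ.
V = V_supply · R/ΣR = 5.23 × 0.2098 = 1.097 V.

V ≈ 1.10 V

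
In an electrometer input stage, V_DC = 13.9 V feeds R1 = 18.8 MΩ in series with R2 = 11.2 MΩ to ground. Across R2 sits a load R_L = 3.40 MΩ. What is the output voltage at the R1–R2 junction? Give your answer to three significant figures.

V_out ≈ 1.69 V

R2 ‖ R_L = (11.2 × 3.40)/(11.2 + 3.40) = 2.608 MΩ.
Then V_out = V_DC · R2'/(R1 + R2') = 13.9 × 2.608/21.41 = 1.693 V.
(Unloaded it would be 5.19 V; the load pulls it down.)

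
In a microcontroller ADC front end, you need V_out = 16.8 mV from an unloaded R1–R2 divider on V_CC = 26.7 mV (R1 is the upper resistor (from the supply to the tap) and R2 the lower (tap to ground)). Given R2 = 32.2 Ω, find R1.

R1 ≈ 19.0 Ω

Required fraction k = V_out/V_CC = 0.6292.
So R1 = R2 · (V_CC/V_out − 1) = 32.2 × (26.7/16.8 − 1) = 32.2 × 0.5893 = 18.97 Ω.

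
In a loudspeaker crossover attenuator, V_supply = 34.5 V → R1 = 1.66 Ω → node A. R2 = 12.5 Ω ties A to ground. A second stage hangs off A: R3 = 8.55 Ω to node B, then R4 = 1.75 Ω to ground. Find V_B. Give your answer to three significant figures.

V_B ≈ 4.53 V

The second stage (R3 + R4 = 10.30 Ω) loads node A in parallel with R2.
R2 ‖ (R3+R4) = 5.647 Ω.
V_A = 34.5 × 5.647/(1.66 + 5.647) = 26.66 V.
V_B = V_A × 0.1699 = 4.530 V.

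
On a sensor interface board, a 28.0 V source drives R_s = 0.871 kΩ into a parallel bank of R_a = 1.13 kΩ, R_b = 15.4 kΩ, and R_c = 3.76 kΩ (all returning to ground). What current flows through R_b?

I ≈ 0.883 mA

Combine the parallel branches: R_p = (1/1.13 + 1/15.4 + 1/3.76)⁻¹ = 0.8225 kΩ.
V_A by voltage divider: V_A = 28.0 × 0.8225/(0.871 + 0.8225) = 13.60 V.
Branch current I = V_A/R_b = 13.60/15.4 = 0.8830 mA.
(Equivalently: I_total = 16.53 mA, then current-divider fraction G_k/ΣG = 0.05341.)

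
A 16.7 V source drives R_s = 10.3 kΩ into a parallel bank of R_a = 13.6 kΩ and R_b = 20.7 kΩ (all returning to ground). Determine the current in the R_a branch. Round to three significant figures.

I ≈ 0.545 mA

Combine the parallel branches: R_p = (1/13.6 + 1/20.7)⁻¹ = 8.208 kΩ.
Node voltage V_A = V_DC · R_p/(R_s + R_p) = 16.7 × 0.4435 = 7.406 V.
Branch current I = V_A/R_a = 7.406/13.6 = 0.5446 mA.
(Check via current divider: I_total = 0.9023 mA; share G_k/ΣG = 0.6035 → same result.)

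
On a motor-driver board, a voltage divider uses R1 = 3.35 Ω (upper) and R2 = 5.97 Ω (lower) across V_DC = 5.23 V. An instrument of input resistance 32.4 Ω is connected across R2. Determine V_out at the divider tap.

V_out ≈ 3.14 V

First combine the lower leg with the load: R2 ‖ R_L = 5.041 Ω.
Then V_out = V_DC · R2'/(R1 + R2') = 5.23 × 5.041/8.391 = 3.142 V.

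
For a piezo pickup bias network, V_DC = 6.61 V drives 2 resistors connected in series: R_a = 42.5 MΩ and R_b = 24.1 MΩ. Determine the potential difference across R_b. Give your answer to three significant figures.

ΣR = 42.5 + 24.1 = 66.60 MΩ.
By the voltage-divider rule, V = 6.61 × 24.10/66.60 = 2.392 V.

V ≈ 2.39 V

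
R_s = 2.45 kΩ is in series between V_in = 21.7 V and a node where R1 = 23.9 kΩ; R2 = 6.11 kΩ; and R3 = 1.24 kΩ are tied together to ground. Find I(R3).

Combine the parallel branches: R_p = (1/23.9 + 1/6.11 + 1/1.24)⁻¹ = 0.9882 kΩ.
Node voltage V_A = V_in · R_p/(R_s + R_p) = 21.7 × 0.2874 = 6.237 V.
I(R3) = V_A / R3 = 6.237/1.24 = 5.030 mA.
(Equivalently: I_total = 6.311 mA, then current-divider fraction G_k/ΣG = 0.7969.)

I ≈ 5.03 mA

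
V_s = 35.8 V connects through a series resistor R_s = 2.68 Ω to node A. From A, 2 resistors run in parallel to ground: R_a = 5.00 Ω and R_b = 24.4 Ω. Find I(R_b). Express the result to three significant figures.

I ≈ 0.891 A

Equivalent of the parallel group: R_p = 4.150 Ω.
Node voltage V_A = V_s · R_p/(R_s + R_p) = 35.8 × 0.6076 = 21.75 V.
I(R_b) = V_A / R_b = 21.75/24.4 = 0.8915 A.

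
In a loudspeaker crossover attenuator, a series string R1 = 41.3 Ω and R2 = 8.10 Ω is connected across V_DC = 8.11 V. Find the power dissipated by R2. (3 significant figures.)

P ≈ 0.218 W

The common current is I = 8.11/49.40 = 0.1642 A.
V(R2) = I·R = 1.330 V; P = V·I = 1.330 × 0.1642 = 0.2183 W.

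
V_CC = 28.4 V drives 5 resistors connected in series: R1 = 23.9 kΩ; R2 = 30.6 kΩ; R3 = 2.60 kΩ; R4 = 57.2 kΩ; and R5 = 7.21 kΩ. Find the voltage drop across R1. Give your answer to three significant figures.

Total series resistance ΣR = 23.9 + 30.6 + 2.60 + 57.2 + 7.21 = 121.5 kΩ.
Voltage divider: V = V_CC · (23.90 / 121.5) = 28.4 × 0.1967 = 5.586 V.

V ≈ 5.59 V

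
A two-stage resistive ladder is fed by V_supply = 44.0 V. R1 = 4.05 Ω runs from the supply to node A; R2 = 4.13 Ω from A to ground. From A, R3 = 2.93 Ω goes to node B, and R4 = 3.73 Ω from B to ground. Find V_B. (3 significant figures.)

V_B ≈ 9.52 V

Looking into the second stage from A: R3 + R4 = 6.660 Ω appears in parallel with R2.
Effective lower resistance at A: R2 ‖ 6.660 = 2.549 Ω.
First divider: V_A = V_supply · 2.549/(4.05 + 2.549) = 17.00 V.
Stage 2 is unloaded, so V_B = V_A · R4/(R3+R4) = 17.00 × 3.73/6.660 = 9.519 V.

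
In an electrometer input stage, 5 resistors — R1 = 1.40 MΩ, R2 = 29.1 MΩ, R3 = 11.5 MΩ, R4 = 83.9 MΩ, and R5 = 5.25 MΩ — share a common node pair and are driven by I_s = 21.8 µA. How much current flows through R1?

I ≈ 15.0 µA

ΣG = 1/1.40 + 1/29.1 + 1/11.5 + 1/83.9 + 1/5.25 = 1.038.
By the current-divider rule, I = I_s · G_k/ΣG = 21.8 × 0.6881 = 15.00 µA.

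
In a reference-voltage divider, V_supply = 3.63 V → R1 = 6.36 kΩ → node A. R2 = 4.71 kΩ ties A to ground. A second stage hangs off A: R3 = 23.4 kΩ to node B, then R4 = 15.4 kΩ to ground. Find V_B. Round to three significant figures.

V_B ≈ 0.573 V

Looking into the second stage from A: R3 + R4 = 38.80 kΩ appears in parallel with R2.
R2 ‖ (R3+R4) = 4.200 kΩ.
V_A = 3.63 × 4.200/(6.36 + 4.200) = 1.444 V.
Stage 2 is unloaded, so V_B = V_A · R4/(R3+R4) = 1.444 × 15.4/38.80 = 0.5730 V.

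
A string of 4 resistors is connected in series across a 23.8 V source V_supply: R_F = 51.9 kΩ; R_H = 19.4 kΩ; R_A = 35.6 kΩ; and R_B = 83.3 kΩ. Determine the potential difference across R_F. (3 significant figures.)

V ≈ 6.49 V

ΣR = 51.9 + 19.4 + 35.6 + 83.3 = 190.2 kΩ.
By the voltage-divider rule, V = 23.8 × 51.90/190.2 = 6.494 V.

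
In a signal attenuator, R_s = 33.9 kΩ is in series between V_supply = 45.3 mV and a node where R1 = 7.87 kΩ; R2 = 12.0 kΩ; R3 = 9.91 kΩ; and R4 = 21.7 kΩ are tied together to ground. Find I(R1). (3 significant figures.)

Combine the parallel branches: R_p = (1/7.87 + 1/12.0 + 1/9.91 + 1/21.7)⁻¹ = 2.798 kΩ.
Node voltage V_A = V_supply · R_p/(R_s + R_p) = 45.3 × 0.07625 = 3.454 mV.
I(R1) = V_A / R1 = 3.454/7.87 = 0.4389 µA.

I ≈ 0.439 µA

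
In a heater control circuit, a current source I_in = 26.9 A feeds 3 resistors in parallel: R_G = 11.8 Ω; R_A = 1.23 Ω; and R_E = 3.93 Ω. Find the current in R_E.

I ≈ 5.94 A

Conductances: ΣG = 1/11.8 + 1/1.23 + 1/3.93 = 1.152 (1/Ω).
Current divider: I(R_E) = I_in · G_k/ΣG = 26.9 × (0.2545/1.152) = 26.9 × 0.2208 = 5.941 A.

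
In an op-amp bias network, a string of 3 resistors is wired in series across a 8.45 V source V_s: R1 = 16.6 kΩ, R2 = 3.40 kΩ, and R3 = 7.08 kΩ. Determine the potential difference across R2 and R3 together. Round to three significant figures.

V ≈ 3.27 V

ΣR = 16.6 + 3.40 + 7.08 = 27.08 kΩ.
R_{R2..R3} = 3.40 + 7.08 = 10.48 kΩ.
V = V_s · R/ΣR = 8.45 × 0.3870 = 3.270 V.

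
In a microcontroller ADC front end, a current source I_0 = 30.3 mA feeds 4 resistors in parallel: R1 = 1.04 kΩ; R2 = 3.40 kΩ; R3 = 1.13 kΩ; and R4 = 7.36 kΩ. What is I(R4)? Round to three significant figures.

Conductances: ΣG = 1/1.04 + 1/3.40 + 1/1.13 + 1/7.36 = 2.276 (1/kΩ).
By the current-divider rule, I = I_0 · G_k/ΣG = 30.3 × 0.05968 = 1.808 mA.

I ≈ 1.81 mA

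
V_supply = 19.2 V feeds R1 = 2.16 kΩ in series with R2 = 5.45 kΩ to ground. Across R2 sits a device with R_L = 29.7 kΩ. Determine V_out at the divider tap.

V_out ≈ 13.1 V

First combine the lower leg with the load: R2 ‖ R_L = 4.605 kΩ.
Voltage divider with the loaded lower leg: V_out = 19.2 × 4.605/(2.16 + 4.605) = 19.2 × 0.6807 = 13.07 V.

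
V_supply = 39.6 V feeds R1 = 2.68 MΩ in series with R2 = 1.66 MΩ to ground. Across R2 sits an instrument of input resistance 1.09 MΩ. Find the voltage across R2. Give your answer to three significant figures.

First combine the lower leg with the load: R2 ‖ R_L = 0.6580 MΩ.
Then V_out = V_supply · R2'/(R1 + R2') = 39.6 × 0.6580/3.338 = 7.806 V.
(Unloaded it would be 15.1 V; the load pulls it down.)

V_out ≈ 7.81 V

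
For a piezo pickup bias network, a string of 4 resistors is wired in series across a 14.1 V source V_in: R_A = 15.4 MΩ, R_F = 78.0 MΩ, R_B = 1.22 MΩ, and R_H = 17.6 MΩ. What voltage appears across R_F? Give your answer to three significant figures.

V ≈ 9.80 V

Series total: ΣR = 15.4 + 78.0 + 1.22 + 17.6 = 112.2 MΩ.
V = V_in · R/ΣR = 14.1 × 0.6951 = 9.800 V.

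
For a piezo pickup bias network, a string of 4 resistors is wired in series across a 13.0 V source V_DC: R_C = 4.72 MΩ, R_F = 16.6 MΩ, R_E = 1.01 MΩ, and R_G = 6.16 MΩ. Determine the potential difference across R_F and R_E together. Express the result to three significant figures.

V ≈ 8.04 V

Series total: ΣR = 4.72 + 16.6 + 1.01 + 6.16 = 28.49 MΩ.
R_{R_F..R_E} = 16.6 + 1.01 = 17.61 MΩ.
Voltage divider: V = V_DC · (17.61 / 28.49) = 13.0 × 0.6181 = 8.035 V.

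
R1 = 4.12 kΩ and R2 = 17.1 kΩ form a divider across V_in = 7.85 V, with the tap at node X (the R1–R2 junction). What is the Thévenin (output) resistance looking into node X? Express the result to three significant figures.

R_th ≈ 3.32 kΩ

With V_in suppressed (replaced by a short), R_th = R1 ‖ R2 = (4.120 × 17.1)/(4.120 + 17.1) = 3.320 kΩ.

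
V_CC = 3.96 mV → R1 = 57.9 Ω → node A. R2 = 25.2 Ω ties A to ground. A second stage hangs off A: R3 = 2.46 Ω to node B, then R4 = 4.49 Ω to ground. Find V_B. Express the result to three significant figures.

The second stage (R3 + R4 = 6.950 Ω) loads node A in parallel with R2.
R2 ‖ (R3+R4) = 5.448 Ω.
So V_A = 3.96 × 0.08600 = 0.3405 mV.
Then the unloaded second divider: V_B = V_A × R4/(R3+R4) = 0.3405 × 0.6460 = 0.2200 mV.

V_B ≈ 0.220 mV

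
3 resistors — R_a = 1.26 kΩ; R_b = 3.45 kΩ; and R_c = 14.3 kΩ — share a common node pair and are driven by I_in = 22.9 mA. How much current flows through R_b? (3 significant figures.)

ΣG = 1/1.26 + 1/3.45 + 1/14.3 = 1.153.
Current divider: I(R_b) = I_in · G_k/ΣG = 22.9 × (0.2899/1.153) = 22.9 × 0.2513 = 5.755 mA.

I ≈ 5.75 mA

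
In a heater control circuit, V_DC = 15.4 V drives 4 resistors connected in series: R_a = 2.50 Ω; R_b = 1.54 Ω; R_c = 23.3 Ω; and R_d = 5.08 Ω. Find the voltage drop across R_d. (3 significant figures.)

V ≈ 2.41 V

Series total: ΣR = 2.50 + 1.54 + 23.3 + 5.08 = 32.42 Ω.
Voltage divider: V = V_DC · (5.080 / 32.42) = 15.4 × 0.1567 = 2.413 V.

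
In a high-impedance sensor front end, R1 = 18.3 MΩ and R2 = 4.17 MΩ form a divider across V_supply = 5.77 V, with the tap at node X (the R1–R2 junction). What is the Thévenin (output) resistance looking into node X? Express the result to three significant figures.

R_th ≈ 3.40 MΩ

With V_supply suppressed (replaced by a short), R_th = R1 ‖ R2 = (18.30 × 4.17)/(18.30 + 4.17) = 3.396 MΩ.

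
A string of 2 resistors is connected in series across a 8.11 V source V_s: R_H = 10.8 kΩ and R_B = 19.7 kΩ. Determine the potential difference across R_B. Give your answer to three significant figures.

Total series resistance ΣR = 10.8 + 19.7 = 30.50 kΩ.
Voltage divider: V = V_s · (19.70 / 30.50) = 8.11 × 0.6459 = 5.238 V.

V ≈ 5.24 V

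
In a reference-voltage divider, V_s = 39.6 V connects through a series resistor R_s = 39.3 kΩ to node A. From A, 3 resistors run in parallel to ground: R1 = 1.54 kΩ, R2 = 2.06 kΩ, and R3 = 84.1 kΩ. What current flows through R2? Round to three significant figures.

Equivalent of the parallel group: R_p = 0.8721 kΩ.
V_A = 39.6 × 0.8721/40.17 = 0.8597 V.
I(R2) = V_A / R2 = 0.8597/2.06 = 0.4173 mA.

I ≈ 0.417 mA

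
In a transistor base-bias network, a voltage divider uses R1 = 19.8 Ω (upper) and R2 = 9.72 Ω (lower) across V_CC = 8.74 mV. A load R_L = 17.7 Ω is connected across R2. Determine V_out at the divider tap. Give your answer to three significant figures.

V_out ≈ 2.10 mV

The load sits in parallel with R2, giving an effective lower resistance R2' = R2·R_L/(R2+R_L) = 6.274 Ω.
Voltage divider with the loaded lower leg: V_out = 8.74 × 6.274/(19.8 + 6.274) = 8.74 × 0.2406 = 2.103 mV.
(Unloaded it would be 2.88 mV; the load pulls it down.)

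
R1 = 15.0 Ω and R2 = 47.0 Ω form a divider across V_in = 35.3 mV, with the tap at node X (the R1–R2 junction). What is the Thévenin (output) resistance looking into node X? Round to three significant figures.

R_th ≈ 11.4 Ω

With V_in suppressed (replaced by a short), R_th = R1 ‖ R2 = (15.00 × 47.0)/(15.00 + 47.0) = 11.37 Ω.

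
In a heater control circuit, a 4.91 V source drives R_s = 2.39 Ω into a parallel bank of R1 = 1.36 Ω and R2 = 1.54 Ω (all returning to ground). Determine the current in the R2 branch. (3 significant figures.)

I ≈ 0.740 A

Equivalent of the parallel group: R_p = 0.7222 Ω.
Node voltage V_A = V_supply · R_p/(R_s + R_p) = 4.91 × 0.2321 = 1.139 V.
I(R2) = V_A / R2 = 1.139/1.54 = 0.7399 A.
(Check via current divider: I_total = 1.578 A; share G_k/ΣG = 0.4690 → same result.)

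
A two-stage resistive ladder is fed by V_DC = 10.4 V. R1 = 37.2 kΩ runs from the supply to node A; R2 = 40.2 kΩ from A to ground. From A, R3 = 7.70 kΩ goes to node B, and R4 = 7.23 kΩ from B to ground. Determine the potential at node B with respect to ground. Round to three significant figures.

Looking into the second stage from A: R3 + R4 = 14.93 kΩ appears in parallel with R2.
Effective lower resistance at A: R2 ‖ 14.93 = 10.89 kΩ.
So V_A = 10.4 × 0.2264 = 2.355 V.
Then the unloaded second divider: V_B = V_A × R4/(R3+R4) = 2.355 × 0.4843 = 1.140 V.

V_B ≈ 1.14 V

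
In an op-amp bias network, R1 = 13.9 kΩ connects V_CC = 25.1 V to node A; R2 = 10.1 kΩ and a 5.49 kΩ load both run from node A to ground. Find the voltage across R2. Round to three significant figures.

V_out ≈ 5.11 V

The load sits in parallel with R2, giving an effective lower resistance R2' = R2·R_L/(R2+R_L) = 3.557 kΩ.
Then V_out = V_CC · R2'/(R1 + R2') = 25.1 × 3.557/17.46 = 5.114 V.
(Unloaded it would be 10.6 V; the load pulls it down.)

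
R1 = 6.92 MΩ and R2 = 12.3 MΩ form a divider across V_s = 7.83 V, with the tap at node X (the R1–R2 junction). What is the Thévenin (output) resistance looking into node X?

R_th ≈ 4.43 MΩ

Zeroing V_s shorts the top of R1 to ground, so R_th = R1 ‖ R2 = 4.429 MΩ.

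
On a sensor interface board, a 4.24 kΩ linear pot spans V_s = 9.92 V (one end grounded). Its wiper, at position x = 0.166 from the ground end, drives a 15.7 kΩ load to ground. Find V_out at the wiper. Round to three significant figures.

Split the track: R_lower = x·R_p = 0.7038 kΩ, R_upper = (1−x)·R_p = 3.536 kΩ.
(x·R_p) ‖ R_L = 0.6736 kΩ.
Loaded-divider output: V_out = 9.92 × 0.1600 = 1.587 V.

V_out ≈ 1.59 V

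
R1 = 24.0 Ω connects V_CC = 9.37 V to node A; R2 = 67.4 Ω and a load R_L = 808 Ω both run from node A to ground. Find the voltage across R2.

R2 ‖ R_L = (67.4 × 808)/(67.4 + 808) = 62.21 Ω.
Voltage divider with the loaded lower leg: V_out = 9.37 × 62.21/(24.0 + 62.21) = 9.37 × 0.7216 = 6.762 V.
(Unloaded it would be 6.91 V; the load pulls it down.)

V_out ≈ 6.76 V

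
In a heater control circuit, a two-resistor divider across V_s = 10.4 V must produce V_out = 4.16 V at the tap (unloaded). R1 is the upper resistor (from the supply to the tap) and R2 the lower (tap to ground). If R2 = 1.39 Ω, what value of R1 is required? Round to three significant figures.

V_out/V_s = R2/(R1+R2) = 0.4000.
R1 = R2·(1/k − 1) = 1.39 × 1.500 = 2.085 Ω.

R1 ≈ 2.08 Ω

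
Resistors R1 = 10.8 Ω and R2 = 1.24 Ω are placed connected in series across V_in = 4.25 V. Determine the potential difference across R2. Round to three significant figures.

ΣR = 10.8 + 1.24 = 12.04 Ω.
V = V_in · R/ΣR = 4.25 × 0.1030 = 0.4377 V.

V ≈ 0.438 V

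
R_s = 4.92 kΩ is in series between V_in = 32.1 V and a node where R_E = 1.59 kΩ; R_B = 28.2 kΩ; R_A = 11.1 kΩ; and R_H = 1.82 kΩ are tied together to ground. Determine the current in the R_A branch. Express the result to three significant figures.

I ≈ 0.390 mA

Equivalent of the parallel group: R_p = 0.7669 kΩ.
V_A by voltage divider: V_A = 32.1 × 0.7669/(4.92 + 0.7669) = 4.329 V.
I(R_A) = V_A / R_A = 4.329/11.1 = 0.3900 mA.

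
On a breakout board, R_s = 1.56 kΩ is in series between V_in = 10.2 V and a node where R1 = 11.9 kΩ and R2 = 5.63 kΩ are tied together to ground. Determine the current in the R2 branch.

I ≈ 1.29 mA

Equivalent of the parallel group: R_p = 3.822 kΩ.
V_A = 10.2 × 3.822/5.382 = 7.243 V.
I(R2) = V_A / R2 = 7.243/5.63 = 1.287 mA.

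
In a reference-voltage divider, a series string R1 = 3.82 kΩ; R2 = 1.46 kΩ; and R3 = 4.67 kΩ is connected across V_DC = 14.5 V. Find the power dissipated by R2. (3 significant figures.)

P ≈ 3.10 mW

Series current I = V_DC/ΣR = 14.5/9.950 = 1.457 mA.
V(R2) = I·R = 2.128 V; P = V·I = 2.128 × 1.457 = 3.101 mW.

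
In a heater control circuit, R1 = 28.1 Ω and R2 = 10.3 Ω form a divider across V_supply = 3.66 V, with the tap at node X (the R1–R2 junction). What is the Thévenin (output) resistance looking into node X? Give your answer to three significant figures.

Zeroing V_supply shorts the top of R1 to ground, so R_th = R1 ‖ R2 = 7.537 Ω.

R_th ≈ 7.54 Ω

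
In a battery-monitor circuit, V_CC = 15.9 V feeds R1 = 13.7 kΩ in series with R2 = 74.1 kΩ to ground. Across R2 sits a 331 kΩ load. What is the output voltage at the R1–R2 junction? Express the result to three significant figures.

The load sits in parallel with R2, giving an effective lower resistance R2' = R2·R_L/(R2+R_L) = 60.55 kΩ.
Voltage divider with the loaded lower leg: V_out = 15.9 × 60.55/(13.7 + 60.55) = 15.9 × 0.8155 = 12.97 V.
(Unloaded it would be 13.4 V; the load pulls it down.)

V_out ≈ 13.0 V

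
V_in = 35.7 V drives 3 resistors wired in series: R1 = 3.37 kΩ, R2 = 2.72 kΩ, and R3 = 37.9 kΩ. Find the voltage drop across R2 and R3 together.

ΣR = 3.37 + 2.72 + 37.9 = 43.99 kΩ.
R_{R2..R3} = 2.72 + 37.9 = 40.62 kΩ.
Voltage divider: V = V_in · (40.62 / 43.99) = 35.7 × 0.9234 = 32.97 V.

V ≈ 33.0 V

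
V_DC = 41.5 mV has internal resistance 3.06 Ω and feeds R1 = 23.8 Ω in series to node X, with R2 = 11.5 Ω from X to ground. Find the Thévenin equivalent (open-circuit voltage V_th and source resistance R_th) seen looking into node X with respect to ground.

V_th ≈ 12.4 mV, R_th ≈ 8.05 Ω

R1' = 3.06 + 23.8 = 26.86 Ω (source resistance + R1).
With X open, the divider is unloaded: V_th = 41.5 × 11.5/38.36 = 12.44 mV.
With V_DC suppressed (replaced by a short), R_th = R1' ‖ R2 = (26.86 × 11.5)/(26.86 + 11.5) = 8.052 Ω.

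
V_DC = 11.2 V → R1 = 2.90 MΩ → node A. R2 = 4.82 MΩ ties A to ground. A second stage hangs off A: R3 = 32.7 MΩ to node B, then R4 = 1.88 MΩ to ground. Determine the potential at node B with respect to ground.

V_B ≈ 0.361 V

Looking into the second stage from A: R3 + R4 = 34.58 MΩ appears in parallel with R2.
Effective lower resistance at A: R2 ‖ 34.58 = 4.230 MΩ.
First divider: V_A = V_DC · 4.230/(2.90 + 4.230) = 6.645 V.
V_B = V_A × 0.05437 = 0.3613 V.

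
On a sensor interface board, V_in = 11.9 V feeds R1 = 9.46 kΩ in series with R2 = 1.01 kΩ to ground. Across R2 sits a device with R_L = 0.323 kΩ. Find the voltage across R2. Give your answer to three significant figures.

V_out ≈ 0.300 V

R2 ‖ R_L = (1.01 × 0.323)/(1.01 + 0.323) = 0.2447 kΩ.
Then V_out = V_in · R2'/(R1 + R2') = 11.9 × 0.2447/9.705 = 0.3001 V.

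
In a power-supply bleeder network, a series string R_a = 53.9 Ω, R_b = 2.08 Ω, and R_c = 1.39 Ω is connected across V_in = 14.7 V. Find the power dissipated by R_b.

The common current is I = 14.7/57.37 = 0.2562 A.
P = I²R = 0.06565 × 2.08 = 0.1366 W.

P ≈ 0.137 W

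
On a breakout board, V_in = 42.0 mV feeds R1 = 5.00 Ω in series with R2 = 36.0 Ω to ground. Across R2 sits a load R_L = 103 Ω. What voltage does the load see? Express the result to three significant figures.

V_out ≈ 35.4 mV

First combine the lower leg with the load: R2 ‖ R_L = 26.68 Ω.
Now apply the divider: V_out = 42.0 × 0.8422 = 35.37 mV.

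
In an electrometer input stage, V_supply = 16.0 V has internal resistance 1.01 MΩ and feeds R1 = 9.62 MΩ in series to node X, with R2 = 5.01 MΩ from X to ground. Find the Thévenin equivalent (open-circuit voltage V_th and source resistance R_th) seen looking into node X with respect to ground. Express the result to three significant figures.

V_th ≈ 5.13 V, R_th ≈ 3.41 MΩ

R1' = 1.01 + 9.62 = 10.63 MΩ (source resistance + R1).
Open-circuit (no load on X): V_th = V_supply · R2/(R1' + R2) = 16.0 × 5.01/(10.63 + 5.01) = 5.125 V.
Looking into X with the source shorted: R_th = R1'·R2/(R1'+R2) = 10.63 × 5.01/15.64 = 3.405 MΩ.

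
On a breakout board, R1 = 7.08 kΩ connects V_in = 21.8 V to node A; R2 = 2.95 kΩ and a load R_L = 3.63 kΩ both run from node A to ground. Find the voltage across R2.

V_out ≈ 4.07 V

First combine the lower leg with the load: R2 ‖ R_L = 1.627 kΩ.
Voltage divider with the loaded lower leg: V_out = 21.8 × 1.627/(7.08 + 1.627) = 21.8 × 0.1869 = 4.074 V.
(Unloaded it would be 6.41 V; the load pulls it down.)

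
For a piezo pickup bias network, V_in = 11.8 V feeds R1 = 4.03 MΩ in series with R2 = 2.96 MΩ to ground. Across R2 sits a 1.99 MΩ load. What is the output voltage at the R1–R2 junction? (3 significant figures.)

V_out ≈ 2.69 V

First combine the lower leg with the load: R2 ‖ R_L = 1.190 MΩ.
Voltage divider with the loaded lower leg: V_out = 11.8 × 1.190/(4.03 + 1.190) = 11.8 × 0.2280 = 2.690 V.
(Unloaded it would be 5.00 V; the load pulls it down.)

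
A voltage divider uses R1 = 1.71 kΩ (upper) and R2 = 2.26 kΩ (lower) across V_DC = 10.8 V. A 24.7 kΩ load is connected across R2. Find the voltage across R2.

The load sits in parallel with R2, giving an effective lower resistance R2' = R2·R_L/(R2+R_L) = 2.071 kΩ.
Now apply the divider: V_out = 10.8 × 0.5477 = 5.915 V.
(Unloaded it would be 6.15 V; the load pulls it down.)

V_out ≈ 5.91 V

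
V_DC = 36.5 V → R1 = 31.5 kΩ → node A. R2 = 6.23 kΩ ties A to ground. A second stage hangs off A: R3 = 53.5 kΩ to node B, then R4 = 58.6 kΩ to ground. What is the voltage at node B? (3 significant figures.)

Looking into the second stage from A: R3 + R4 = 112.1 kΩ appears in parallel with R2.
Effective lower resistance at A: R2 ‖ 112.1 = 5.902 kΩ.
First divider: V_A = V_DC · 5.902/(31.5 + 5.902) = 5.760 V.
Then the unloaded second divider: V_B = V_A × R4/(R3+R4) = 5.760 × 0.5227 = 3.011 V.

V_B ≈ 3.01 V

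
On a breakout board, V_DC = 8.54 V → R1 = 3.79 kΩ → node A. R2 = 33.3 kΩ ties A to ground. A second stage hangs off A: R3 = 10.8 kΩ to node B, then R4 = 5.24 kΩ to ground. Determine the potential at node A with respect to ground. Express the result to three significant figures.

Node A sees R2 in parallel with the series input of stage 2, R3 + R4 = 16.04 kΩ.
R2 ‖ (R3+R4) = 10.83 kΩ.
So V_A = 8.54 × 0.7407 = 6.325 V.

V_A ≈ 6.33 V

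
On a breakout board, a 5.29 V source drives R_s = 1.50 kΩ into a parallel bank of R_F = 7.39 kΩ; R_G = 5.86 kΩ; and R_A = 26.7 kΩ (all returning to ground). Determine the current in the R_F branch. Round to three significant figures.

Parallel bank: R_p = 1/(1/7.39 + 1/5.86 + 1/26.7) = 2.912 kΩ.
V_A by voltage divider: V_A = 5.29 × 2.912/(1.50 + 2.912) = 3.491 V.
Branch current I = V_A/R_F = 3.491/7.39 = 0.4725 mA.
(Equivalently: I_total = 1.199 mA, then current-divider fraction G_k/ΣG = 0.3940.)

I ≈ 0.472 mA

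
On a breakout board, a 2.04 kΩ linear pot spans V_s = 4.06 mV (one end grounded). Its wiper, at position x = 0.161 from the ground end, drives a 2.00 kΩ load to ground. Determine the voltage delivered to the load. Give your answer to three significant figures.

The pot divides into 1.712 kΩ above the wiper and 0.3284 kΩ below.
Lower segment in parallel with the load: 0.3284 ‖ 2.00 = 0.2821 kΩ.
V_out = 4.06 × 0.2821/(1.712 + 0.2821) = 0.5745 mV.

V_out ≈ 0.575 mV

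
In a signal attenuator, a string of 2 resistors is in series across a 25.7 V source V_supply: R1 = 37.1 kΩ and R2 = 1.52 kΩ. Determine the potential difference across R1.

V ≈ 24.7 V

ΣR = 37.1 + 1.52 = 38.62 kΩ.
Voltage divider: V = V_supply · (37.10 / 38.62) = 25.7 × 0.9606 = 24.69 V.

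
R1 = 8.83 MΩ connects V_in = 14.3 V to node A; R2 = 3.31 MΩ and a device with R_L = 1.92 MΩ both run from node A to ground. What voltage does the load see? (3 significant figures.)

V_out ≈ 1.73 V

First combine the lower leg with the load: R2 ‖ R_L = 1.215 MΩ.
Now apply the divider: V_out = 14.3 × 0.1210 = 1.730 V.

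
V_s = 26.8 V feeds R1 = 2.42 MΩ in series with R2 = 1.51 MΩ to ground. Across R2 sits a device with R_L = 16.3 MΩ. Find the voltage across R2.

R2 ‖ R_L = (1.51 × 16.3)/(1.51 + 16.3) = 1.382 MΩ.
Voltage divider with the loaded lower leg: V_out = 26.8 × 1.382/(2.42 + 1.382) = 26.8 × 0.3635 = 9.742 V.
(Unloaded it would be 10.3 V; the load pulls it down.)

V_out ≈ 9.74 V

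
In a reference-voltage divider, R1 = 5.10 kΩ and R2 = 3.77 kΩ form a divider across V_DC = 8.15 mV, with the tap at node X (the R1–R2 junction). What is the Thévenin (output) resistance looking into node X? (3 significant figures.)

R_th ≈ 2.17 kΩ

Zeroing V_DC shorts the top of R1 to ground, so R_th = R1 ‖ R2 = 2.168 kΩ.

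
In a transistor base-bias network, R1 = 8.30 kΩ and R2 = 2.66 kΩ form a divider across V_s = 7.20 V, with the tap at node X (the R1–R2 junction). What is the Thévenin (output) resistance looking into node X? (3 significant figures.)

R_th ≈ 2.01 kΩ

Looking into X with the source shorted: R_th = R1·R2/(R1+R2) = 8.300 × 2.66/10.96 = 2.014 kΩ.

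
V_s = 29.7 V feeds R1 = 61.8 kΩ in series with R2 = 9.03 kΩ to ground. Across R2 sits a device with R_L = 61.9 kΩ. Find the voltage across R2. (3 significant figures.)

V_out ≈ 3.36 V

R2 ‖ R_L = (9.03 × 61.9)/(9.03 + 61.9) = 7.880 kΩ.
Now apply the divider: V_out = 29.7 × 0.1131 = 3.359 V.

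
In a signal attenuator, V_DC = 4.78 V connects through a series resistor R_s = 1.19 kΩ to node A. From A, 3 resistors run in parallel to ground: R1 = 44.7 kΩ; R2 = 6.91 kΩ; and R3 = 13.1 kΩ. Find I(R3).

I ≈ 0.283 mA

Parallel bank: R_p = 1/(1/44.7 + 1/6.91 + 1/13.1) = 4.108 kΩ.
Node voltage V_A = V_DC · R_p/(R_s + R_p) = 4.78 × 0.7754 = 3.706 V.
I(R3) = V_A / R3 = 3.706/13.1 = 0.2829 mA.
(Check via current divider: I_total = 0.9022 mA; share G_k/ΣG = 0.3136 → same result.)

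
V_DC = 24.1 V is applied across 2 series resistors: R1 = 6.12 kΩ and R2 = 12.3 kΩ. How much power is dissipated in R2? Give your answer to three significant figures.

Series current I = V_DC/ΣR = 24.1/18.42 = 1.308 mA.
P = I²R = 1.712 × 12.3 = 21.06 mW.

P ≈ 21.1 mW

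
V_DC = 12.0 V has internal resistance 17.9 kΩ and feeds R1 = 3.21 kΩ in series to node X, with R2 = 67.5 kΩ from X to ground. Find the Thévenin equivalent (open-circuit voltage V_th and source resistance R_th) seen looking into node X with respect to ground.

R1' = 17.9 + 3.21 = 21.11 kΩ (source resistance + R1).
V_th is the unloaded tap voltage: V_DC · R2/(R1'+R2) = 12.0 × 0.7618 = 9.141 V.
Looking into X with the source shorted: R_th = R1'·R2/(R1'+R2) = 21.11 × 67.5/88.61 = 16.08 kΩ.

V_th ≈ 9.14 V, R_th ≈ 16.1 kΩ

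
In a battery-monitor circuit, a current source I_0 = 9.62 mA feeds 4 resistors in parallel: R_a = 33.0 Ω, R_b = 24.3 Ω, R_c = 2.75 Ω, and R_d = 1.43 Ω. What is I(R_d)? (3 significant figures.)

ΣG = 1/33.0 + 1/24.3 + 1/2.75 + 1/1.43 = 1.134.
By the current-divider rule, I = I_0 · G_k/ΣG = 9.62 × 0.6165 = 5.930 mA.

I ≈ 5.93 mA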